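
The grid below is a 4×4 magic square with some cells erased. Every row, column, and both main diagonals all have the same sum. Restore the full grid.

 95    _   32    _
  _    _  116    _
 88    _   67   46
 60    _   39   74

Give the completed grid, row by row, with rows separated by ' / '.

Column 3 is already complete: 32 + 116 + 67 + 39 = 254, so that is the magic constant.
Using row 3: 88 + 67 + 46 + ? → (3,2) = 254 − 201 = 53.
Row 4 needs 254; the known cells sum to 173, so (4,2) = 81.
Column 1 needs 254; the known cells sum to 243, so (2,1) = 11.
Main diagonal must total 254; the given cells sum to 236, so (2,2) = 18.
Anti-diagonal needs 254; the known cells sum to 229, so (1,4) = 25.
Row 1: 95 + 32 + 25 + ? = 254, so (1,2) = 102.
The remaining cell in row 2 is (2,4) = 254 − 145 = 109.

95 102 32 25 / 11 18 116 109 / 88 53 67 46 / 60 81 39 74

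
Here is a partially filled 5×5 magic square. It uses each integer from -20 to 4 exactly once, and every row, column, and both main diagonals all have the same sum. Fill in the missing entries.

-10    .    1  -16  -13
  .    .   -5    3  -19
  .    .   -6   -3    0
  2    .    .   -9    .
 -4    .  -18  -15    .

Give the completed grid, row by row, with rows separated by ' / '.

The entries are -20 through 4, which sum to -200, so each line sums to -200/5 = -40.
Row 1: -10 + 1 + (-16) + (-13) + ? = -40, so (1,2) = -2.
Column 3 needs -40; the known cells sum to -28, so (4,3) = -12.
Using anti-diagonal: -13 + 3 + (-6) + (-4) + ? → (4,2) = -40 − (-20) = -20.
Row 4 must total -40; the given cells sum to -39, so (4,5) = -1.
Using column 5: -13 + (-19) + 0 + (-1) + ? → (5,5) = -40 − (-33) = -7.
From main diagonal, -40 − (-10 + (-6) + (-9) + (-7)) gives (2,2) = -8.
From row 2, -40 − (-8 + (-5) + 3 + (-19)) gives (2,1) = -11.
Row 5: -4 + (-18) + (-15) + (-7) + ? = -40, so (5,2) = 4.
Column 1: -10 + (-11) + 2 + (-4) + ? = -40, so (3,1) = -17.
Column 2 needs -40; the known cells sum to -26, so (3,2) = -14.

-10 -2 1 -16 -13 / -11 -8 -5 3 -19 / -17 -14 -6 -3 0 / 2 -20 -12 -9 -1 / -4 4 -18 -15 -7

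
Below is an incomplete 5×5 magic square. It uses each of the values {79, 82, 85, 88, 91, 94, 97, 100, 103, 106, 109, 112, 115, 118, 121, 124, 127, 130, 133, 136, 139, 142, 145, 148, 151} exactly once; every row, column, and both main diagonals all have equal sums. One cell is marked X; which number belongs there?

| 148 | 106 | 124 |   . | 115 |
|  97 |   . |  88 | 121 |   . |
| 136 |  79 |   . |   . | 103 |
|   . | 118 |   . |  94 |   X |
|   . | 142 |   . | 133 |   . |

The 25 entries sum to 2875, so each line sums to 2875/5 = 575.
The remaining cell in row 1 is (1,4) = 575 − 493 = 82.
Column 2: 106 + 79 + 118 + 142 + ? = 575, so (2,2) = 130.
Column 4 must total 575; the given cells sum to 430, so (3,4) = 145.
Row 2: 97 + 130 + 88 + 121 + ? = 575, so (2,5) = 139.
From row 3, 575 − (136 + 79 + 145 + 103) gives (3,3) = 112.
The remaining cell in main diagonal is (5,5) = 575 − 484 = 91.
Using anti-diagonal: 115 + 121 + 112 + 118 + ? → (5,1) = 575 − 466 = 109.
Row 5: 109 + 142 + 133 + 91 + ? = 575, so (5,3) = 100.
Using column 1: 148 + 97 + 136 + 109 + ? → (4,1) = 575 − 490 = 85.
Column 3 must total 575; the given cells sum to 424, so (4,3) = 151.
Column 5 needs 575; the known cells sum to 448, so (4,5) = 127.

127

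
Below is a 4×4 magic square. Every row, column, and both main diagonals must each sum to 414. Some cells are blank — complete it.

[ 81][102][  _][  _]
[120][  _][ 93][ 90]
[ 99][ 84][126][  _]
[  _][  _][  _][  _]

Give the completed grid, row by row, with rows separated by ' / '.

Row 2: 120 + 93 + 90 + ? = 414, so (2,2) = 111.
Row 3 must total 414; the given cells sum to 309, so (3,4) = 105.
Using column 1: 81 + 120 + 99 + ? → (4,1) = 414 − 300 = 114.
From column 2, 414 − (102 + 111 + 84) gives (4,2) = 117.
Main diagonal needs 414; the known cells sum to 318, so (4,4) = 96.
Anti-diagonal must total 414; the given cells sum to 291, so (1,4) = 123.
From row 1, 414 − (81 + 102 + 123) gives (1,3) = 108.
Row 4: 114 + 117 + 96 + ? = 414, so (4,3) = 87.

81 102 108 123 / 120 111 93 90 / 99 84 126 105 / 114 117 87 96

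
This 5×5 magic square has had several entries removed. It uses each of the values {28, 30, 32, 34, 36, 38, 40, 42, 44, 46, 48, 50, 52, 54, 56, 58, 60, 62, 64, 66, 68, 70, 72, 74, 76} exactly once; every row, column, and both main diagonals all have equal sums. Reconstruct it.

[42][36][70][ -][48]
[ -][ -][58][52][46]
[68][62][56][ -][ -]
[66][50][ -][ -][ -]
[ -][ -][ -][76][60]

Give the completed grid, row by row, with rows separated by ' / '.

The 25 entries sum to 1300, so each line sums to 1300/5 = 260.
Using row 1: 42 + 36 + 70 + 48 + ? → (1,4) = 260 − 196 = 64.
Anti-diagonal needs 260; the known cells sum to 206, so (5,1) = 54.
Column 1 must total 260; the given cells sum to 230, so (2,1) = 30.
Row 2: 30 + 58 + 52 + 46 + ? = 260, so (2,2) = 74.
Column 2 must total 260; the given cells sum to 222, so (5,2) = 38.
Main diagonal: 42 + 74 + 56 + 60 + ? = 260, so (4,4) = 28.
Using row 5: 54 + 38 + 76 + 60 + ? → (5,3) = 260 − 228 = 32.
Column 3: 70 + 58 + 56 + 32 + ? = 260, so (4,3) = 44.
From column 4, 260 − (64 + 52 + 28 + 76) gives (3,4) = 40.
Row 3 needs 260; the known cells sum to 226, so (3,5) = 34.
From row 4, 260 − (66 + 50 + 44 + 28) gives (4,5) = 72.

42 36 70 64 48 / 30 74 58 52 46 / 68 62 56 40 34 / 66 50 44 28 72 / 54 38 32 76 60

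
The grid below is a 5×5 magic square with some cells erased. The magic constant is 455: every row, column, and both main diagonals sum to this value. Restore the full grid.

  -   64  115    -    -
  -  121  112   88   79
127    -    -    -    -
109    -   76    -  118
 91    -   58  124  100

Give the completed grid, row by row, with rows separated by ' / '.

73 64 115 106 97 / 55 121 112 88 79 / 127 103 94 70 61 / 109 85 76 67 118 / 91 82 58 124 100

The remaining cell in row 2 is (2,1) = 455 − 400 = 55.
The remaining cell in row 5 is (5,2) = 455 − 373 = 82.
From column 1, 455 − (55 + 127 + 109 + 91) gives (1,1) = 73.
Column 3 needs 455; the known cells sum to 361, so (3,3) = 94.
From main diagonal, 455 − (73 + 121 + 94 + 100) gives (4,4) = 67.
Row 4: 109 + 76 + 67 + 118 + ? = 455, so (4,2) = 85.
The remaining cell in column 2 is (3,2) = 455 − 352 = 103.
Using anti-diagonal: 88 + 94 + 85 + 91 + ? → (1,5) = 455 − 358 = 97.
Row 1 needs 455; the known cells sum to 349, so (1,4) = 106.
The remaining cell in column 4 is (3,4) = 455 − 385 = 70.
Using column 5: 97 + 79 + 118 + 100 + ? → (3,5) = 455 − 394 = 61.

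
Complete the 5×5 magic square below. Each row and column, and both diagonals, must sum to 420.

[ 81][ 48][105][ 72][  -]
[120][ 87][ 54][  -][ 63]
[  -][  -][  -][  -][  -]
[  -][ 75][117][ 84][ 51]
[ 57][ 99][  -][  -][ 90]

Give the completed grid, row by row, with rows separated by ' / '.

Using row 1: 81 + 48 + 105 + 72 + ? → (1,5) = 420 − 306 = 114.
Row 2 must total 420; the given cells sum to 324, so (2,4) = 96.
From row 4, 420 − (75 + 117 + 84 + 51) gives (4,1) = 93.
The remaining cell in column 1 is (3,1) = 420 − 351 = 69.
Using column 2: 48 + 87 + 75 + 99 + ? → (3,2) = 420 − 309 = 111.
Column 5 must total 420; the given cells sum to 318, so (3,5) = 102.
Main diagonal: 81 + 87 + 84 + 90 + ? = 420, so (3,3) = 78.
Row 3 needs 420; the known cells sum to 360, so (3,4) = 60.
Column 3: 105 + 54 + 78 + 117 + ? = 420, so (5,3) = 66.
Column 4 must total 420; the given cells sum to 312, so (5,4) = 108.

81 48 105 72 114 / 120 87 54 96 63 / 69 111 78 60 102 / 93 75 117 84 51 / 57 99 66 108 90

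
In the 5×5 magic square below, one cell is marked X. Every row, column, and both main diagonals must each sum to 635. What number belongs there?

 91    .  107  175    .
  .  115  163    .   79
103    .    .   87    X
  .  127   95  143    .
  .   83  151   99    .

155

Using column 3: 107 + 163 + 95 + 151 + ? → (3,3) = 635 − 516 = 119.
Using column 4: 175 + 87 + 143 + 99 + ? → (2,4) = 635 − 504 = 131.
Main diagonal: 91 + 115 + 119 + 143 + ? = 635, so (5,5) = 167.
Row 2: 115 + 163 + 131 + 79 + ? = 635, so (2,1) = 147.
The remaining cell in row 5 is (5,1) = 635 − 500 = 135.
Using column 1: 91 + 147 + 103 + 135 + ? → (4,1) = 635 − 476 = 159.
Anti-diagonal needs 635; the known cells sum to 512, so (1,5) = 123.
From row 1, 635 − (91 + 107 + 175 + 123) gives (1,2) = 139.
From row 4, 635 − (159 + 127 + 95 + 143) gives (4,5) = 111.
Column 2 needs 635; the known cells sum to 464, so (3,2) = 171.
Column 5: 123 + 79 + 111 + 167 + ? = 635, so (3,5) = 155.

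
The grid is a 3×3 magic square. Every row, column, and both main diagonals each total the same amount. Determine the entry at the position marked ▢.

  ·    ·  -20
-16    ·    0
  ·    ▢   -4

Column 3 is complete and sums to -24; that is the magic constant.
The remaining cell in row 2 is (2,2) = -24 − (-16) = -8.
The remaining cell in main diagonal is (1,1) = -24 − (-12) = -12.
Anti-diagonal must total -24; the given cells sum to -28, so (3,1) = 4.
From row 1, -24 − (-12 + (-20)) gives (1,2) = 8.
Row 3 needs -24; the known cells sum to 0, so (3,2) = -24.

-24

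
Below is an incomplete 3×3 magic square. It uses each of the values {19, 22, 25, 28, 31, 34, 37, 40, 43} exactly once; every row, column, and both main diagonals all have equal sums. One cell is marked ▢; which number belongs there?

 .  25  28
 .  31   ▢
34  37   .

43

The 9 entries sum to 279, so each line sums to 279/3 = 93.
The remaining cell in row 1 is (1,1) = 93 − 53 = 40.
Using row 3: 34 + 37 + ? → (3,3) = 93 − 71 = 22.
From column 1, 93 − (40 + 34) gives (2,1) = 19.
The remaining cell in column 3 is (2,3) = 93 − 50 = 43.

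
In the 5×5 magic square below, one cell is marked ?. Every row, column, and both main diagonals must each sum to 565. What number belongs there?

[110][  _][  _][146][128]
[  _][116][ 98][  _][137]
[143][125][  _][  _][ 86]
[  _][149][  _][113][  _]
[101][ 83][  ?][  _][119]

140

Using column 2: 116 + 125 + 149 + 83 + ? → (1,2) = 565 − 473 = 92.
From column 5, 565 − (128 + 137 + 86 + 119) gives (4,5) = 95.
Main diagonal must total 565; the given cells sum to 458, so (3,3) = 107.
Using anti-diagonal: 128 + 107 + 149 + 101 + ? → (2,4) = 565 − 485 = 80.
The remaining cell in row 1 is (1,3) = 565 − 476 = 89.
The remaining cell in row 2 is (2,1) = 565 − 431 = 134.
Row 3: 143 + 125 + 107 + 86 + ? = 565, so (3,4) = 104.
Column 1 needs 565; the known cells sum to 488, so (4,1) = 77.
Column 4: 146 + 80 + 104 + 113 + ? = 565, so (5,4) = 122.
From row 4, 565 − (77 + 149 + 113 + 95) gives (4,3) = 131.
The remaining cell in row 5 is (5,3) = 565 − 425 = 140.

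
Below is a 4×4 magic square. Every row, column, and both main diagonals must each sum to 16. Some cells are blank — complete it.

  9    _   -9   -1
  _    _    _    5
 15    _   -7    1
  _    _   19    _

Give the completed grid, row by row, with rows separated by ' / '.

Row 1 needs 16; the known cells sum to -1, so (1,2) = 17.
Row 3 needs 16; the known cells sum to 9, so (3,2) = 7.
Column 3: -9 + (-7) + 19 + ? = 16, so (2,3) = 13.
From column 4, 16 − (-1 + 5 + 1) gives (4,4) = 11.
Main diagonal needs 16; the known cells sum to 13, so (2,2) = 3.
Anti-diagonal must total 16; the given cells sum to 19, so (4,1) = -3.
Row 2 must total 16; the given cells sum to 21, so (2,1) = -5.
Row 4 needs 16; the known cells sum to 27, so (4,2) = -11.

9 17 -9 -1 / -5 3 13 5 / 15 7 -7 1 / -3 -11 19 11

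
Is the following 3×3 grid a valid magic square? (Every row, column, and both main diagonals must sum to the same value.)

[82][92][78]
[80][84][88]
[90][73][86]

No — column 1 sums to 252 but row 3 sums to 249.

Row 1: 82 + 92 + 78 = 252.
Row 2: 80 + 84 + 88 = 252.
Row 3: 90 + 73 + 86 = 249.
Column 1: 82 + 80 + 90 = 252.
Column 2: 92 + 84 + 73 = 249.
Column 3: 78 + 88 + 86 = 252.
Main diagonal: 82 + 84 + 86 = 252.
Anti-diagonal: 78 + 84 + 90 = 252.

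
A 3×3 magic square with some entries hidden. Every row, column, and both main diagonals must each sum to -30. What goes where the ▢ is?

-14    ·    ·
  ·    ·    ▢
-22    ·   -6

-26

Row 3 must total -30; the given cells sum to -28, so (3,2) = -2.
From column 1, -30 − (-14 + (-22)) gives (2,1) = 6.
From main diagonal, -30 − (-14 + (-6)) gives (2,2) = -10.
Using anti-diagonal: -10 + (-22) + ? → (1,3) = -30 − (-32) = 2.
Row 1 must total -30; the given cells sum to -12, so (1,2) = -18.
From row 2, -30 − (6 + (-10)) gives (2,3) = -26.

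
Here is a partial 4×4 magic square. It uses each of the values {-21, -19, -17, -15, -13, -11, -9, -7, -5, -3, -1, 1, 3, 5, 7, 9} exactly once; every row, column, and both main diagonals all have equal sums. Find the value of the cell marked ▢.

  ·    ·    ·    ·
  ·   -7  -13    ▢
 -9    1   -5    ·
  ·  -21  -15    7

The 16 entries sum to -96, so each line sums to -96/4 = -24.
Row 3 must total -24; the given cells sum to -13, so (3,4) = -11.
The remaining cell in row 4 is (4,1) = -24 − (-29) = 5.
Column 2 needs -24; the known cells sum to -27, so (1,2) = 3.
Column 3 must total -24; the given cells sum to -33, so (1,3) = 9.
Using main diagonal: -7 + (-5) + 7 + ? → (1,1) = -24 − (-5) = -19.
Using anti-diagonal: -13 + 1 + 5 + ? → (1,4) = -24 − (-7) = -17.
Column 1: -19 + (-9) + 5 + ? = -24, so (2,1) = -1.
Column 4 must total -24; the given cells sum to -21, so (2,4) = -3.

-3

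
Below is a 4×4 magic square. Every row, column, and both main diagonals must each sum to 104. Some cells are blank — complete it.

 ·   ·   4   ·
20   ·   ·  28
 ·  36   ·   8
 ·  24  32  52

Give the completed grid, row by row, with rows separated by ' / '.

Row 4 must total 104; the given cells sum to 108, so (4,1) = -4.
From column 4, 104 − (28 + 8 + 52) gives (1,4) = 16.
Using anti-diagonal: 16 + 36 + (-4) + ? → (2,3) = 104 − 48 = 56.
Row 2 needs 104; the known cells sum to 104, so (2,2) = 0.
From column 2, 104 − (0 + 36 + 24) gives (1,2) = 44.
Column 3: 4 + 56 + 32 + ? = 104, so (3,3) = 12.
Main diagonal needs 104; the known cells sum to 64, so (1,1) = 40.
From row 3, 104 − (36 + 12 + 8) gives (3,1) = 48.

40 44 4 16 / 20 0 56 28 / 48 36 12 8 / -4 24 32 52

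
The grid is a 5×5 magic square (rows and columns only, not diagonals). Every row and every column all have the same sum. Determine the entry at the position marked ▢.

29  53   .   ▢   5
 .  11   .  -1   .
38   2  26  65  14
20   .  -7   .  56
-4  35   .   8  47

Row 3 is complete and sums to 145; that is the magic constant.
Using row 5: -4 + 35 + 8 + 47 + ? → (5,3) = 145 − 86 = 59.
The remaining cell in column 1 is (2,1) = 145 − 83 = 62.
Column 2 must total 145; the given cells sum to 101, so (4,2) = 44.
Column 5 must total 145; the given cells sum to 122, so (2,5) = 23.
Row 2 must total 145; the given cells sum to 95, so (2,3) = 50.
Using row 4: 20 + 44 + (-7) + 56 + ? → (4,4) = 145 − 113 = 32.
Column 3: 50 + 26 + (-7) + 59 + ? = 145, so (1,3) = 17.
The remaining cell in column 4 is (1,4) = 145 − 104 = 41.

41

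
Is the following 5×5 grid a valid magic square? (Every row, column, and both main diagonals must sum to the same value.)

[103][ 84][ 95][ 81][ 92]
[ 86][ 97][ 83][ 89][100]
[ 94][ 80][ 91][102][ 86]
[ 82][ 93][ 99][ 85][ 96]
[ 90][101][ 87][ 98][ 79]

Row 1: 103 + 84 + 95 + 81 + 92 = 455.
Row 2: 86 + 97 + 83 + 89 + 100 = 455.
Row 3: 94 + 80 + 91 + 102 + 86 = 453.
Row 4: 82 + 93 + 99 + 85 + 96 = 455.
Row 5: 90 + 101 + 87 + 98 + 79 = 455.
Column 1: 103 + 86 + 94 + 82 + 90 = 455.
Column 2: 84 + 97 + 80 + 93 + 101 = 455.
Column 3: 95 + 83 + 91 + 99 + 87 = 455.
Column 4: 81 + 89 + 102 + 85 + 98 = 455.
Column 5: 92 + 100 + 86 + 96 + 79 = 453.
Main diagonal: 103 + 97 + 91 + 85 + 79 = 455.
Anti-diagonal: 92 + 89 + 91 + 93 + 90 = 455.

No — row 3 sums to 453 but anti-diagonal sums to 455.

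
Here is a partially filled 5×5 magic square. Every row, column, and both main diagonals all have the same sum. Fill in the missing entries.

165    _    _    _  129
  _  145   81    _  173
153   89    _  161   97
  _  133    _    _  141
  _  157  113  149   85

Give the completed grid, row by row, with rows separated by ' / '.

165 101 137 93 129 / 109 145 81 117 173 / 153 89 125 161 97 / 77 133 169 105 141 / 121 157 113 149 85

Column 5 is already complete: 129 + 173 + 97 + 141 + 85 = 625, so that is the magic constant.
Row 3 needs 625; the known cells sum to 500, so (3,3) = 125.
Row 5 must total 625; the given cells sum to 504, so (5,1) = 121.
The remaining cell in column 2 is (1,2) = 625 − 524 = 101.
Main diagonal: 165 + 145 + 125 + 85 + ? = 625, so (4,4) = 105.
Anti-diagonal must total 625; the given cells sum to 508, so (2,4) = 117.
Row 2: 145 + 81 + 117 + 173 + ? = 625, so (2,1) = 109.
From column 1, 625 − (165 + 109 + 153 + 121) gives (4,1) = 77.
Column 4: 117 + 161 + 105 + 149 + ? = 625, so (1,4) = 93.
Row 1: 165 + 101 + 93 + 129 + ? = 625, so (1,3) = 137.
The remaining cell in row 4 is (4,3) = 625 − 456 = 169.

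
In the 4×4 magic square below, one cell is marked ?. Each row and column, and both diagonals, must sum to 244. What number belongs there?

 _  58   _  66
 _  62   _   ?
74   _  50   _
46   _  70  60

54

Using row 4: 46 + 70 + 60 + ? → (4,2) = 244 − 176 = 68.
Column 2: 58 + 62 + 68 + ? = 244, so (3,2) = 56.
Main diagonal must total 244; the given cells sum to 172, so (1,1) = 72.
Anti-diagonal needs 244; the known cells sum to 168, so (2,3) = 76.
From row 1, 244 − (72 + 58 + 66) gives (1,3) = 48.
Row 3 needs 244; the known cells sum to 180, so (3,4) = 64.
The remaining cell in column 1 is (2,1) = 244 − 192 = 52.
Using column 4: 66 + 64 + 60 + ? → (2,4) = 244 − 190 = 54.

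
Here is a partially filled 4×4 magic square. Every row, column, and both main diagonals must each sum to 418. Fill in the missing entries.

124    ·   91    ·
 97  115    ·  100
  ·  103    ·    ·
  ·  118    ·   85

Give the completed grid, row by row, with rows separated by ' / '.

Using row 2: 97 + 115 + 100 + ? → (2,3) = 418 − 312 = 106.
From column 2, 418 − (115 + 103 + 118) gives (1,2) = 82.
Main diagonal: 124 + 115 + 85 + ? = 418, so (3,3) = 94.
Row 1: 124 + 82 + 91 + ? = 418, so (1,4) = 121.
Column 3 must total 418; the given cells sum to 291, so (4,3) = 127.
From column 4, 418 − (121 + 100 + 85) gives (3,4) = 112.
The remaining cell in anti-diagonal is (4,1) = 418 − 330 = 88.
Row 3: 103 + 94 + 112 + ? = 418, so (3,1) = 109.

124 82 91 121 / 97 115 106 100 / 109 103 94 112 / 88 118 127 85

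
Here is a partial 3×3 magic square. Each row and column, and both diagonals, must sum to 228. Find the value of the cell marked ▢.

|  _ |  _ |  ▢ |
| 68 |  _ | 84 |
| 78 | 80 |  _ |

Row 2 needs 228; the known cells sum to 152, so (2,2) = 76.
From row 3, 228 − (78 + 80) gives (3,3) = 70.
Using column 1: 68 + 78 + ? → (1,1) = 228 − 146 = 82.
From column 2, 228 − (76 + 80) gives (1,2) = 72.
Column 3: 84 + 70 + ? = 228, so (1,3) = 74.

74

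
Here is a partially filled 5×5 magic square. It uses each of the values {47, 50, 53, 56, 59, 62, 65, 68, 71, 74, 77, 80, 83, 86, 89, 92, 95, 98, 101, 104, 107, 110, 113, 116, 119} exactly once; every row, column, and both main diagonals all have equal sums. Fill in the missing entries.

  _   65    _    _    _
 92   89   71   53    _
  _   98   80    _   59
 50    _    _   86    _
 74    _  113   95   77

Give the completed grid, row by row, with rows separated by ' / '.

83 65 47 119 101 / 92 89 71 53 110 / 116 98 80 62 59 / 50 107 104 86 68 / 74 56 113 95 77

The 25 entries sum to 2075, so each line sums to 2075/5 = 415.
Using row 2: 92 + 89 + 71 + 53 + ? → (2,5) = 415 − 305 = 110.
The remaining cell in row 5 is (5,2) = 415 − 359 = 56.
Using column 2: 65 + 89 + 98 + 56 + ? → (4,2) = 415 − 308 = 107.
Main diagonal needs 415; the known cells sum to 332, so (1,1) = 83.
Using anti-diagonal: 53 + 80 + 107 + 74 + ? → (1,5) = 415 − 314 = 101.
The remaining cell in column 1 is (3,1) = 415 − 299 = 116.
Using column 5: 101 + 110 + 59 + 77 + ? → (4,5) = 415 − 347 = 68.
The remaining cell in row 3 is (3,4) = 415 − 353 = 62.
Row 4 must total 415; the given cells sum to 311, so (4,3) = 104.
The remaining cell in column 3 is (1,3) = 415 − 368 = 47.
Column 4 needs 415; the known cells sum to 296, so (1,4) = 119.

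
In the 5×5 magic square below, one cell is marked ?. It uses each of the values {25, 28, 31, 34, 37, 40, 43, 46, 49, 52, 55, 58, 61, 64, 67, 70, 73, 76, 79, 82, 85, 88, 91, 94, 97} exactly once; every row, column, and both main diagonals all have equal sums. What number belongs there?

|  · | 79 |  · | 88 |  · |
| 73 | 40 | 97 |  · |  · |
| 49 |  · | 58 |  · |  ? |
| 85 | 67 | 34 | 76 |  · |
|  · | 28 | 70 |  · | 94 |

The 25 entries sum to 1525, so each line sums to 1525/5 = 305.
From row 4, 305 − (85 + 67 + 34 + 76) gives (4,5) = 43.
Column 2 needs 305; the known cells sum to 214, so (3,2) = 91.
Using column 3: 97 + 58 + 34 + 70 + ? → (1,3) = 305 − 259 = 46.
Main diagonal needs 305; the known cells sum to 268, so (1,1) = 37.
From row 1, 305 − (37 + 79 + 46 + 88) gives (1,5) = 55.
From column 1, 305 − (37 + 73 + 49 + 85) gives (5,1) = 61.
Anti-diagonal: 55 + 58 + 67 + 61 + ? = 305, so (2,4) = 64.
From row 2, 305 − (73 + 40 + 97 + 64) gives (2,5) = 31.
Row 5 must total 305; the given cells sum to 253, so (5,4) = 52.
From column 4, 305 − (88 + 64 + 76 + 52) gives (3,4) = 25.
Column 5 must total 305; the given cells sum to 223, so (3,5) = 82.

82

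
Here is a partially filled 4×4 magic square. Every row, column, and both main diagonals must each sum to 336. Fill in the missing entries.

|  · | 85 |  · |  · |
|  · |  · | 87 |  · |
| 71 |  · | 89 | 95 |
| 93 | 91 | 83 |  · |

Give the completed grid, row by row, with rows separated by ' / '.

99 85 77 75 / 73 79 87 97 / 71 81 89 95 / 93 91 83 69

Row 3: 71 + 89 + 95 + ? = 336, so (3,2) = 81.
Row 4 must total 336; the given cells sum to 267, so (4,4) = 69.
From column 2, 336 − (85 + 81 + 91) gives (2,2) = 79.
Column 3: 87 + 89 + 83 + ? = 336, so (1,3) = 77.
From main diagonal, 336 − (79 + 89 + 69) gives (1,1) = 99.
Anti-diagonal needs 336; the known cells sum to 261, so (1,4) = 75.
Column 1 needs 336; the known cells sum to 263, so (2,1) = 73.
From column 4, 336 − (75 + 95 + 69) gives (2,4) = 97.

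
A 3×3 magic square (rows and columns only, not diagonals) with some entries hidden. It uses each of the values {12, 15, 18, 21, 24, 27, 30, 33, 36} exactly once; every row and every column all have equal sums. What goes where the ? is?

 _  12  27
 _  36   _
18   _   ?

The 9 entries sum to 216, so each line sums to 216/3 = 72.
The remaining cell in row 1 is (1,1) = 72 − 39 = 33.
Using column 1: 33 + 18 + ? → (2,1) = 72 − 51 = 21.
Column 2: 12 + 36 + ? = 72, so (3,2) = 24.
Row 2: 21 + 36 + ? = 72, so (2,3) = 15.
Row 3 needs 72; the known cells sum to 42, so (3,3) = 30.

30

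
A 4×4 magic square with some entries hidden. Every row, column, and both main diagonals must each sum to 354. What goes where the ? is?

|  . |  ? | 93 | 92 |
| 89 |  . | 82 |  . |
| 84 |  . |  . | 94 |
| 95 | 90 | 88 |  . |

83

Row 4: 95 + 90 + 88 + ? = 354, so (4,4) = 81.
From column 1, 354 − (89 + 84 + 95) gives (1,1) = 86.
Column 3: 93 + 82 + 88 + ? = 354, so (3,3) = 91.
From column 4, 354 − (92 + 94 + 81) gives (2,4) = 87.
From main diagonal, 354 − (86 + 91 + 81) gives (2,2) = 96.
Using anti-diagonal: 92 + 82 + 95 + ? → (3,2) = 354 − 269 = 85.
Row 1 must total 354; the given cells sum to 271, so (1,2) = 83.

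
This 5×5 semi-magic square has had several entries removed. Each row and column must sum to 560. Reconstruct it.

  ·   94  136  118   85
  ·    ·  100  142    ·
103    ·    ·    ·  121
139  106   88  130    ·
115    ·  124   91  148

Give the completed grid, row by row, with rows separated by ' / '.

The remaining cell in row 1 is (1,1) = 560 − 433 = 127.
Row 4 needs 560; the known cells sum to 463, so (4,5) = 97.
Row 5: 115 + 124 + 91 + 148 + ? = 560, so (5,2) = 82.
Column 1 must total 560; the given cells sum to 484, so (2,1) = 76.
Using column 3: 136 + 100 + 88 + 124 + ? → (3,3) = 560 − 448 = 112.
Column 4 must total 560; the given cells sum to 481, so (3,4) = 79.
Column 5: 85 + 121 + 97 + 148 + ? = 560, so (2,5) = 109.
The remaining cell in row 2 is (2,2) = 560 − 427 = 133.
The remaining cell in row 3 is (3,2) = 560 − 415 = 145.

127 94 136 118 85 / 76 133 100 142 109 / 103 145 112 79 121 / 139 106 88 130 97 / 115 82 124 91 148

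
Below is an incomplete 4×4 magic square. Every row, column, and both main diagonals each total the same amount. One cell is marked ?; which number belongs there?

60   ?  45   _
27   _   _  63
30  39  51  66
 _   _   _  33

Row 3 is complete and sums to 186; that is the magic constant.
Using column 1: 60 + 27 + 30 + ? → (4,1) = 186 − 117 = 69.
The remaining cell in column 4 is (1,4) = 186 − 162 = 24.
Using main diagonal: 60 + 51 + 33 + ? → (2,2) = 186 − 144 = 42.
Anti-diagonal must total 186; the given cells sum to 132, so (2,3) = 54.
Row 1 must total 186; the given cells sum to 129, so (1,2) = 57.

57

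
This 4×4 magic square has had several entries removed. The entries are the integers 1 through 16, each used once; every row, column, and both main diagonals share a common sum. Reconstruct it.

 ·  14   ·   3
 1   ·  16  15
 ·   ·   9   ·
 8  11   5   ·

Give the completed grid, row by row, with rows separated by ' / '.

13 14 4 3 / 1 2 16 15 / 12 7 9 6 / 8 11 5 10

The entries are 1 through 16, which sum to 136, so each line sums to 136/4 = 34.
Row 2: 1 + 16 + 15 + ? = 34, so (2,2) = 2.
Row 4 needs 34; the known cells sum to 24, so (4,4) = 10.
Column 2: 14 + 2 + 11 + ? = 34, so (3,2) = 7.
From column 3, 34 − (16 + 9 + 5) gives (1,3) = 4.
Column 4 must total 34; the given cells sum to 28, so (3,4) = 6.
Main diagonal: 2 + 9 + 10 + ? = 34, so (1,1) = 13.
Using row 3: 7 + 9 + 6 + ? → (3,1) = 34 − 22 = 12.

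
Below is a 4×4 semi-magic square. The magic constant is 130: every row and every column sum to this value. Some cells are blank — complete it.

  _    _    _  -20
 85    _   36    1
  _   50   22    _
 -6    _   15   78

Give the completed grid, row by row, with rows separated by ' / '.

64 29 57 -20 / 85 8 36 1 / -13 50 22 71 / -6 43 15 78

Row 2 needs 130; the known cells sum to 122, so (2,2) = 8.
Row 4: -6 + 15 + 78 + ? = 130, so (4,2) = 43.
Column 2 needs 130; the known cells sum to 101, so (1,2) = 29.
Column 3 must total 130; the given cells sum to 73, so (1,3) = 57.
The remaining cell in column 4 is (3,4) = 130 − 59 = 71.
Row 1 needs 130; the known cells sum to 66, so (1,1) = 64.
From row 3, 130 − (50 + 22 + 71) gives (3,1) = -13.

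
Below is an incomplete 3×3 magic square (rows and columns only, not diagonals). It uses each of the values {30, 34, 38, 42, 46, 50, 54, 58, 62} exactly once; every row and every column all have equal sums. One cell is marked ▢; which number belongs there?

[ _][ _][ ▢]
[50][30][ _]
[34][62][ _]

38

The 9 entries sum to 414, so each line sums to 414/3 = 138.
Using row 2: 50 + 30 + ? → (2,3) = 138 − 80 = 58.
The remaining cell in row 3 is (3,3) = 138 − 96 = 42.
From column 1, 138 − (50 + 34) gives (1,1) = 54.
The remaining cell in column 2 is (1,2) = 138 − 92 = 46.
Column 3 must total 138; the given cells sum to 100, so (1,3) = 38.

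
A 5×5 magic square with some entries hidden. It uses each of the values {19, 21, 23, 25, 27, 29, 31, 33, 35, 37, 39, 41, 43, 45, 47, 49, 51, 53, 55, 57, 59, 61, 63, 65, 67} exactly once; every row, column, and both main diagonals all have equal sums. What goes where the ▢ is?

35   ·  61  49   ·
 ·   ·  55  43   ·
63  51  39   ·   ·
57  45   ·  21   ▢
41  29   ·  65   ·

The 25 entries sum to 1075, so each line sums to 1075/5 = 215.
From column 1, 215 − (35 + 63 + 57 + 41) gives (2,1) = 19.
From column 4, 215 − (49 + 43 + 21 + 65) gives (3,4) = 37.
Anti-diagonal: 43 + 39 + 45 + 41 + ? = 215, so (1,5) = 47.
Using row 1: 35 + 61 + 49 + 47 + ? → (1,2) = 215 − 192 = 23.
Row 3 needs 215; the known cells sum to 190, so (3,5) = 25.
Column 2 needs 215; the known cells sum to 148, so (2,2) = 67.
From main diagonal, 215 − (35 + 67 + 39 + 21) gives (5,5) = 53.
From row 2, 215 − (19 + 67 + 55 + 43) gives (2,5) = 31.
The remaining cell in row 5 is (5,3) = 215 − 188 = 27.
Column 3: 61 + 55 + 39 + 27 + ? = 215, so (4,3) = 33.
Column 5 must total 215; the given cells sum to 156, so (4,5) = 59.

59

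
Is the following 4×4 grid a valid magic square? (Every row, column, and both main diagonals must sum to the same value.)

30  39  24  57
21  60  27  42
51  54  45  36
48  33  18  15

No — column 3 sums to 114 but main diagonal sums to 150.

Row 1: 30 + 39 + 24 + 57 = 150.
Row 2: 21 + 60 + 27 + 42 = 150.
Row 3: 51 + 54 + 45 + 36 = 186.
Row 4: 48 + 33 + 18 + 15 = 114.
Column 1: 30 + 21 + 51 + 48 = 150.
Column 2: 39 + 60 + 54 + 33 = 186.
Column 3: 24 + 27 + 45 + 18 = 114.
Column 4: 57 + 42 + 36 + 15 = 150.
Main diagonal: 30 + 60 + 45 + 15 = 150.
Anti-diagonal: 57 + 27 + 54 + 48 = 186.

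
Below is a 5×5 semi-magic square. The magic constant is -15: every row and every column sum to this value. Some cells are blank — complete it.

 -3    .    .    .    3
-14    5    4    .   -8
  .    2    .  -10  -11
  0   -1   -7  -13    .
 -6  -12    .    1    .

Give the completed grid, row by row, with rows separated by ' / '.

-3 -9 -15 9 3 / -14 5 4 -2 -8 / 8 2 -4 -10 -11 / 0 -1 -7 -13 6 / -6 -12 7 1 -5

Row 2: -14 + 5 + 4 + (-8) + ? = -15, so (2,4) = -2.
Row 4 must total -15; the given cells sum to -21, so (4,5) = 6.
Column 1: -3 + (-14) + 0 + (-6) + ? = -15, so (3,1) = 8.
From column 2, -15 − (5 + 2 + (-1) + (-12)) gives (1,2) = -9.
Column 4 must total -15; the given cells sum to -24, so (1,4) = 9.
Column 5 must total -15; the given cells sum to -10, so (5,5) = -5.
Row 1 needs -15; the known cells sum to 0, so (1,3) = -15.
Row 3 needs -15; the known cells sum to -11, so (3,3) = -4.
The remaining cell in row 5 is (5,3) = -15 − (-22) = 7.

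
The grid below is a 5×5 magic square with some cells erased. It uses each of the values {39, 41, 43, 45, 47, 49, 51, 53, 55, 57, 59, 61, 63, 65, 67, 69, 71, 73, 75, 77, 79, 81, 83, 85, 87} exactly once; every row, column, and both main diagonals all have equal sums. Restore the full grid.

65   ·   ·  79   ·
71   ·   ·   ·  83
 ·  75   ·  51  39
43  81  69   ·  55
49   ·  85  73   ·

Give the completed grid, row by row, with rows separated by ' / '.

65 53 41 79 77 / 71 59 57 45 83 / 87 75 63 51 39 / 43 81 69 67 55 / 49 47 85 73 61

The 25 entries sum to 1575, so each line sums to 1575/5 = 315.
Row 4 must total 315; the given cells sum to 248, so (4,4) = 67.
Column 1: 65 + 71 + 43 + 49 + ? = 315, so (3,1) = 87.
From column 4, 315 − (79 + 51 + 67 + 73) gives (2,4) = 45.
The remaining cell in row 3 is (3,3) = 315 − 252 = 63.
The remaining cell in anti-diagonal is (1,5) = 315 − 238 = 77.
The remaining cell in column 5 is (5,5) = 315 − 254 = 61.
Main diagonal: 65 + 63 + 67 + 61 + ? = 315, so (2,2) = 59.
Row 2 must total 315; the given cells sum to 258, so (2,3) = 57.
Row 5: 49 + 85 + 73 + 61 + ? = 315, so (5,2) = 47.
Column 2 must total 315; the given cells sum to 262, so (1,2) = 53.
Column 3 needs 315; the known cells sum to 274, so (1,3) = 41.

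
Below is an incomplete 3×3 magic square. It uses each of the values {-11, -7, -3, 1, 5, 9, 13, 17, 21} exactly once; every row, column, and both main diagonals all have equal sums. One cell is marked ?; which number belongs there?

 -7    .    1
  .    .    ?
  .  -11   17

The 9 entries sum to 45, so each line sums to 45/3 = 15.
From row 1, 15 − (-7 + 1) gives (1,2) = 21.
Row 3 needs 15; the known cells sum to 6, so (3,1) = 9.
From column 1, 15 − (-7 + 9) gives (2,1) = 13.
Using column 2: 21 + (-11) + ? → (2,2) = 15 − 10 = 5.
Column 3 must total 15; the given cells sum to 18, so (2,3) = -3.

-3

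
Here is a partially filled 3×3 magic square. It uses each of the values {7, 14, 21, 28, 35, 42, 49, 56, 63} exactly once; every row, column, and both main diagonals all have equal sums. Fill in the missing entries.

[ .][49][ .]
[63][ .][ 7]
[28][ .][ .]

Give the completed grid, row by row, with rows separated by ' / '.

The 9 entries sum to 315, so each line sums to 315/3 = 105.
Row 2: 63 + 7 + ? = 105, so (2,2) = 35.
Column 1: 63 + 28 + ? = 105, so (1,1) = 14.
The remaining cell in column 2 is (3,2) = 105 − 84 = 21.
From main diagonal, 105 − (14 + 35) gives (3,3) = 56.
Using anti-diagonal: 35 + 28 + ? → (1,3) = 105 − 63 = 42.

14 49 42 / 63 35 7 / 28 21 56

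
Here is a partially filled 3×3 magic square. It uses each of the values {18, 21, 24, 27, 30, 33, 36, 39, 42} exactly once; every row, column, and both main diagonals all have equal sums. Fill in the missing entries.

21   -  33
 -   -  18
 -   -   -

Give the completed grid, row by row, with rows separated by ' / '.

21 36 33 / 42 30 18 / 27 24 39

The 9 entries sum to 270, so each line sums to 270/3 = 90.
From row 1, 90 − (21 + 33) gives (1,2) = 36.
From column 3, 90 − (33 + 18) gives (3,3) = 39.
Using main diagonal: 21 + 39 + ? → (2,2) = 90 − 60 = 30.
Anti-diagonal: 33 + 30 + ? = 90, so (3,1) = 27.
Row 2 must total 90; the given cells sum to 48, so (2,1) = 42.
Row 3: 27 + 39 + ? = 90, so (3,2) = 24.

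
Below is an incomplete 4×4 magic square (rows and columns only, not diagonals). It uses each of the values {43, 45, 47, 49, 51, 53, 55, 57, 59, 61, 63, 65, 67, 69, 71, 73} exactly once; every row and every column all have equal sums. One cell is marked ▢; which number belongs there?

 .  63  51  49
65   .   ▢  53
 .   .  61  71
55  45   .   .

The 16 entries sum to 928, so each line sums to 928/4 = 232.
The remaining cell in row 1 is (1,1) = 232 − 163 = 69.
Column 1 must total 232; the given cells sum to 189, so (3,1) = 43.
The remaining cell in column 4 is (4,4) = 232 − 173 = 59.
Using row 3: 43 + 61 + 71 + ? → (3,2) = 232 − 175 = 57.
From row 4, 232 − (55 + 45 + 59) gives (4,3) = 73.
Using column 2: 63 + 57 + 45 + ? → (2,2) = 232 − 165 = 67.
Column 3 needs 232; the known cells sum to 185, so (2,3) = 47.

47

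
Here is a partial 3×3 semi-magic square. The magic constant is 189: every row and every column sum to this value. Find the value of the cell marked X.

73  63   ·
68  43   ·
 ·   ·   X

58

Row 1 must total 189; the given cells sum to 136, so (1,3) = 53.
From row 2, 189 − (68 + 43) gives (2,3) = 78.
Using column 1: 73 + 68 + ? → (3,1) = 189 − 141 = 48.
Column 2 must total 189; the given cells sum to 106, so (3,2) = 83.
Column 3 must total 189; the given cells sum to 131, so (3,3) = 58.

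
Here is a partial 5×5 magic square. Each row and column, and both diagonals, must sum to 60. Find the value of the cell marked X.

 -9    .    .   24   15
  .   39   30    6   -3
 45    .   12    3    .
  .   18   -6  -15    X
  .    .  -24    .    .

36

Row 2 must total 60; the given cells sum to 72, so (2,1) = -12.
Column 3 needs 60; the known cells sum to 12, so (1,3) = 48.
Column 4 needs 60; the known cells sum to 18, so (5,4) = 42.
Main diagonal: -9 + 39 + 12 + (-15) + ? = 60, so (5,5) = 33.
Using anti-diagonal: 15 + 6 + 12 + 18 + ? → (5,1) = 60 − 51 = 9.
Using row 1: -9 + 48 + 24 + 15 + ? → (1,2) = 60 − 78 = -18.
Row 5 needs 60; the known cells sum to 60, so (5,2) = 0.
Using column 1: -9 + (-12) + 45 + 9 + ? → (4,1) = 60 − 33 = 27.
From column 2, 60 − (-18 + 39 + 18 + 0) gives (3,2) = 21.
Row 3 needs 60; the known cells sum to 81, so (3,5) = -21.
Row 4 needs 60; the known cells sum to 24, so (4,5) = 36.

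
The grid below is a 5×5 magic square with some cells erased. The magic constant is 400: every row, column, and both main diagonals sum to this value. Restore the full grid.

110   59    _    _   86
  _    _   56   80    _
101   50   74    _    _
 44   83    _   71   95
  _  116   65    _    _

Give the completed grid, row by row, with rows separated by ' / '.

Row 4 needs 400; the known cells sum to 293, so (4,3) = 107.
Using column 2: 59 + 50 + 83 + 116 + ? → (2,2) = 400 − 308 = 92.
From column 3, 400 − (56 + 74 + 107 + 65) gives (1,3) = 98.
From main diagonal, 400 − (110 + 92 + 74 + 71) gives (5,5) = 53.
From anti-diagonal, 400 − (86 + 80 + 74 + 83) gives (5,1) = 77.
From row 1, 400 − (110 + 59 + 98 + 86) gives (1,4) = 47.
Using row 5: 77 + 116 + 65 + 53 + ? → (5,4) = 400 − 311 = 89.
Column 1: 110 + 101 + 44 + 77 + ? = 400, so (2,1) = 68.
The remaining cell in column 4 is (3,4) = 400 − 287 = 113.
Using row 2: 68 + 92 + 56 + 80 + ? → (2,5) = 400 − 296 = 104.
Row 3 must total 400; the given cells sum to 338, so (3,5) = 62.

110 59 98 47 86 / 68 92 56 80 104 / 101 50 74 113 62 / 44 83 107 71 95 / 77 116 65 89 53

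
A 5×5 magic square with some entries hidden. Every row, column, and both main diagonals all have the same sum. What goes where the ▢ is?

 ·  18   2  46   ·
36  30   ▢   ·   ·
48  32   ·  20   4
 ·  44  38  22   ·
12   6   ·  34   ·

Column 2 is complete and sums to 130; that is the magic constant.
The remaining cell in row 3 is (3,3) = 130 − 104 = 26.
Column 4 must total 130; the given cells sum to 122, so (2,4) = 8.
Using anti-diagonal: 8 + 26 + 44 + 12 + ? → (1,5) = 130 − 90 = 40.
From row 1, 130 − (18 + 2 + 46 + 40) gives (1,1) = 24.
From column 1, 130 − (24 + 36 + 48 + 12) gives (4,1) = 10.
Main diagonal: 24 + 30 + 26 + 22 + ? = 130, so (5,5) = 28.
From row 4, 130 − (10 + 44 + 38 + 22) gives (4,5) = 16.
Row 5 needs 130; the known cells sum to 80, so (5,3) = 50.
Column 3 needs 130; the known cells sum to 116, so (2,3) = 14.

14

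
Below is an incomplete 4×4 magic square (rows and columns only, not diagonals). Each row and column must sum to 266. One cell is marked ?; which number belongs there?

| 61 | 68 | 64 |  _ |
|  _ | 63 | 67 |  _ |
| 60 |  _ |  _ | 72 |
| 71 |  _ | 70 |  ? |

59

From row 1, 266 − (61 + 68 + 64) gives (1,4) = 73.
Column 1: 61 + 60 + 71 + ? = 266, so (2,1) = 74.
Column 3 must total 266; the given cells sum to 201, so (3,3) = 65.
Row 2 needs 266; the known cells sum to 204, so (2,4) = 62.
Using row 3: 60 + 65 + 72 + ? → (3,2) = 266 − 197 = 69.
The remaining cell in column 2 is (4,2) = 266 − 200 = 66.
Using column 4: 73 + 62 + 72 + ? → (4,4) = 266 − 207 = 59.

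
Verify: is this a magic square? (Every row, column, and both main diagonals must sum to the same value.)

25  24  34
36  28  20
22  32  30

Row 1: 25 + 24 + 34 = 83.
Row 2: 36 + 28 + 20 = 84.
Row 3: 22 + 32 + 30 = 84.
Column 1: 25 + 36 + 22 = 83.
Column 2: 24 + 28 + 32 = 84.
Column 3: 34 + 20 + 30 = 84.
Main diagonal: 25 + 28 + 30 = 83.
Anti-diagonal: 34 + 28 + 22 = 84.

No — column 2 sums to 84 but main diagonal sums to 83.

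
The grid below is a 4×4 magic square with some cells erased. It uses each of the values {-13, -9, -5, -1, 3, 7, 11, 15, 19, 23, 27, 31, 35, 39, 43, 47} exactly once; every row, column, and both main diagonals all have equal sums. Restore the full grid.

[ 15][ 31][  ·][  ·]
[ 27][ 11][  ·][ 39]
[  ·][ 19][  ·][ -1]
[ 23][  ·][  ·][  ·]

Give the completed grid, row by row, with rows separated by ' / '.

15 31 -13 35 / 27 11 -9 39 / 3 19 47 -1 / 23 7 43 -5

The 16 entries sum to 272, so each line sums to 272/4 = 68.
Row 2: 27 + 11 + 39 + ? = 68, so (2,3) = -9.
Column 1 must total 68; the given cells sum to 65, so (3,1) = 3.
Column 2 must total 68; the given cells sum to 61, so (4,2) = 7.
Anti-diagonal needs 68; the known cells sum to 33, so (1,4) = 35.
From row 1, 68 − (15 + 31 + 35) gives (1,3) = -13.
Row 3 must total 68; the given cells sum to 21, so (3,3) = 47.
From column 3, 68 − (-13 + (-9) + 47) gives (4,3) = 43.
Using column 4: 35 + 39 + (-1) + ? → (4,4) = 68 − 73 = -5.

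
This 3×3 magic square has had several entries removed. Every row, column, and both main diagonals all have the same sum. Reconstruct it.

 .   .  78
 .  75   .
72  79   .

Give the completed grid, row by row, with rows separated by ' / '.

Anti-diagonal is already complete: 78 + 75 + 72 = 225, so that is the magic constant.
Row 3 needs 225; the known cells sum to 151, so (3,3) = 74.
From column 2, 225 − (75 + 79) gives (1,2) = 71.
Column 3 must total 225; the given cells sum to 152, so (2,3) = 73.
Main diagonal must total 225; the given cells sum to 149, so (1,1) = 76.
The remaining cell in row 2 is (2,1) = 225 − 148 = 77.

76 71 78 / 77 75 73 / 72 79 74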